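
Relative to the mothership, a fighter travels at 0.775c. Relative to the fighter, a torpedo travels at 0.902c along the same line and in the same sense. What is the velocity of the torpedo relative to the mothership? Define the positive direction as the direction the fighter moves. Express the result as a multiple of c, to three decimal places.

0.987c

With v = 0.775 and u' = 0.902 (in units of c),
u = (u' + v)/(1 + u'v/c²):
u = (0.902 + 0.775) / (1 + 0.902·0.775) = 1.6770/1.6990 = 0.9870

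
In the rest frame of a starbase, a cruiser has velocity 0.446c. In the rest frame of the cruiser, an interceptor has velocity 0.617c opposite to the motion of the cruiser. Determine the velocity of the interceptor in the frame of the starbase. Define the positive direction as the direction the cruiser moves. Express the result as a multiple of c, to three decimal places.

-0.236c

With v = 0.446 and u' = -0.617 (in units of c),
u = (u' + v)/(1 + u'v/c²):
u = (-0.617 + 0.446) / (1 + (-0.617)·0.446) = -0.1710/0.7248 = -0.2359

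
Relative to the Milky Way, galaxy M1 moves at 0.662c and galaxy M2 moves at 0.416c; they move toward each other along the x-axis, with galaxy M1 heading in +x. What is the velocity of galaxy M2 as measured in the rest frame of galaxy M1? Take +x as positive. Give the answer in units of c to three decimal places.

-0.845c

β_A = 0.662, β_B = -0.416.
Transform to A's frame with the inverse velocity-addition law: u' = (u − v)/(1 − uv/c²), taking u = β_B and v = β_A.
u' = (-0.416 − 0.662) / (1 − (0.662)(-0.416)) = -1.0780/1.2754 = -0.8452.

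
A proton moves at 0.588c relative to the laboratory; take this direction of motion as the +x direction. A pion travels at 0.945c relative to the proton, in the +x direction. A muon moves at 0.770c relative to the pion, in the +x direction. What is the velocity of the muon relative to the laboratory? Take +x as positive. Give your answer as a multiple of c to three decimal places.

Apply u = (u' + v)/(1 + u'v/c²) successively, working outward toward the laboratory.
Start: velocity of the proton relative to the laboratory = 0.5880c.
Compose with the pion (u' = 0.945 in the proton frame): u_1 = (0.945 + 0.588) / (1 + 0.945·0.588) = 1.5330/1.5557 = 0.9854.
Compose with the muon (u' = 0.770 in the pion frame): u_2 = (0.770 + 0.985) / (1 + 0.770·0.985) = 1.7554/1.7588 = 0.9981.

0.998c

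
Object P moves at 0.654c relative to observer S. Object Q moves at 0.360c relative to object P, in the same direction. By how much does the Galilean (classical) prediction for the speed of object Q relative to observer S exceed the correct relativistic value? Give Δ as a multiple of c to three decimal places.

Galilean: u_cl = 0.360 + 0.654 = 1.0140.
Relativistic: u_rel = (0.360 + 0.654) / (1 + 0.360·0.654) = 1.0140/1.2354 = 0.8208.
Δ = 1.0140 − 0.8208 = 0.1932.
(The classical prediction exceeds c; the relativistic result does not.)

Δ = 0.193c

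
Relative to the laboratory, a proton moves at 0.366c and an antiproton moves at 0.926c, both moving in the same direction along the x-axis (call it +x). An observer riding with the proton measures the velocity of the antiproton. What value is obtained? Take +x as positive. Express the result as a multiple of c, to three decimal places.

+0.847c

β_A = 0.366, β_B = 0.926.
Transform to A's frame with the inverse velocity-addition law: u' = (u − v)/(1 − uv/c²), taking u = β_B and v = β_A.
u' = (0.926 − 0.366) / (1 − (0.366)(0.926)) = 0.5600/0.6611 = 0.8471.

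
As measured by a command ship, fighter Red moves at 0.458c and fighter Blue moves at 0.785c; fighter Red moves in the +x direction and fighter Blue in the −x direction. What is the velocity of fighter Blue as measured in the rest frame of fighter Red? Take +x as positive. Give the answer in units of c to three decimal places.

-0.914c

β_A = 0.458, β_B = -0.785.
Transform to A's frame with the inverse velocity-addition law: u' = (u − v)/(1 − uv/c²), taking u = β_B and v = β_A.
u' = (-0.785 − 0.458) / (1 − (0.458)(-0.785)) = -1.2430/1.3595 = -0.9143.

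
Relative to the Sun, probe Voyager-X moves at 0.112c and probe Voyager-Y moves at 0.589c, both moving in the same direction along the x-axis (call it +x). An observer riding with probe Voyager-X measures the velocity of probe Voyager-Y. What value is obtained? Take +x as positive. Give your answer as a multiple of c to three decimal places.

+0.511c

β_A = 0.112, β_B = 0.589.
Transform to A's frame with the inverse velocity-addition law: u' = (u − v)/(1 − uv/c²), taking u = β_B and v = β_A.
u' = (0.589 − 0.112) / (1 − (0.112)(0.589)) = 0.4770/0.9340 = 0.5107.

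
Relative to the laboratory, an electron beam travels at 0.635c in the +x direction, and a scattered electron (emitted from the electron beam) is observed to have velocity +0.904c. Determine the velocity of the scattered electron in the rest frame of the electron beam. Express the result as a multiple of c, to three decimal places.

+0.632c

Invert the composition law: u' = (u − v)/(1 − uv/c²).
u' = (0.904 − 0.635) / (1 − (0.904)(0.635)) = 0.2690/0.4260 = 0.6315.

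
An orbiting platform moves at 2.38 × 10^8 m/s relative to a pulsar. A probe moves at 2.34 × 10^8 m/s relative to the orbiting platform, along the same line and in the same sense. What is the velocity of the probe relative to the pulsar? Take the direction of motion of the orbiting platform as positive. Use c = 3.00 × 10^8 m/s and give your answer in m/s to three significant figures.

In units of c (dividing by 3.00 × 10^8 m/s): v = 0.793, u' = 0.780.
u = (u' + v)/(1 + u'v/c²):
u = (0.780 + 0.793) / (1 + 0.780·0.793) = 1.5733/1.6188 = 0.9719
Converting back: u = 0.9719 × 3.00 × 10^8 m/s.

2.92 × 10^8 m/s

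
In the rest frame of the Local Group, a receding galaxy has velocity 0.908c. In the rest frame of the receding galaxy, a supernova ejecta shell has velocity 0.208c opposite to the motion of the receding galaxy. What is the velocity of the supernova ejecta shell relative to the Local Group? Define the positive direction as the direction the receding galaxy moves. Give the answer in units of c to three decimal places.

+0.863c

With v = 0.908 and u' = -0.208 (in units of c),
u = (u' + v)/(1 + u'v/c²):
u = (-0.208 + 0.908) / (1 + (-0.208)·0.908) = 0.7000/0.8111 = 0.8630
(Galilean addition would give +0.700c.)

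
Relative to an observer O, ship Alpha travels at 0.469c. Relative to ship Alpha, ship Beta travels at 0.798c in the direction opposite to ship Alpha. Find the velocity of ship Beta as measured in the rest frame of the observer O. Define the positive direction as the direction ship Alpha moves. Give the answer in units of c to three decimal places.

-0.526c

With v = 0.469 and u' = -0.798 (in units of c),
u = (u' + v)/(1 + u'v/c²):
u = (-0.798 + 0.469) / (1 + (-0.798)·0.469) = -0.3290/0.6257 = -0.5258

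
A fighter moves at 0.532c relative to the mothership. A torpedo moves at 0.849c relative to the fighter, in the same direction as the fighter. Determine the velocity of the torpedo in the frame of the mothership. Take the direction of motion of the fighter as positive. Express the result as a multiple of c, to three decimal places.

With v = 0.532 and u' = 0.849 (in units of c),
u = (u' + v)/(1 + u'v/c²):
u = (0.849 + 0.532) / (1 + 0.849·0.532) = 1.3810/1.4517 = 0.9513
(Galilean addition would give +1.381c, exceeding c.)

0.951c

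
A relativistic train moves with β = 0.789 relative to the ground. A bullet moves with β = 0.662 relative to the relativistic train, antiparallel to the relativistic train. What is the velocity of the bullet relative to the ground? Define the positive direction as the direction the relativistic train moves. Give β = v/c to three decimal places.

With v = 0.789 and u' = -0.662 (in units of c),
u = (u' + v)/(1 + u'v/c²):
u = (-0.662 + 0.789) / (1 + (-0.662)·0.789) = 0.1270/0.4777 = 0.2659

β = +0.266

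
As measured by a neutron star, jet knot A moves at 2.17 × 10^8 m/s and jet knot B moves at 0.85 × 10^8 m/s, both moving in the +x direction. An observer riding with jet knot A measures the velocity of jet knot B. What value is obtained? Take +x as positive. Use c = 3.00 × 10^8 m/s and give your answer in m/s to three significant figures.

-1.66 × 10^8 m/s

β_A = 0.723, β_B = 0.283 (dividing each by c = 3.00 × 10^8 m/s).
Transform to A's frame with the inverse velocity-addition law: u' = (u − v)/(1 − uv/c²), taking u = β_B and v = β_A.
u' = (0.283 − 0.723) / (1 − (0.723)(0.283)) = -0.4400/0.7951 = -0.5534.
u' = -0.5534 × 3.00 × 10^8 m/s.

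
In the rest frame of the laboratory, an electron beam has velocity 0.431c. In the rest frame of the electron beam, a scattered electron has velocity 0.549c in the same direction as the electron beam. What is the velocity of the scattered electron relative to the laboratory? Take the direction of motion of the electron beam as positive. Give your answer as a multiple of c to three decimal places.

0.792c

With v = 0.431 and u' = 0.549 (in units of c),
u = (u' + v)/(1 + u'v/c²):
u = (0.549 + 0.431) / (1 + 0.549·0.431) = 0.9800/1.2366 = 0.7925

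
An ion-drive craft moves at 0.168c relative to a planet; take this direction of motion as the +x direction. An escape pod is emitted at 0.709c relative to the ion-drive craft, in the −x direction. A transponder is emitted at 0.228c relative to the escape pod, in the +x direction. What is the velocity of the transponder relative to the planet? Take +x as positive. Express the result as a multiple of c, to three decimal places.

Apply u = (u' + v)/(1 + u'v/c²) successively, working outward toward the planet.
Start: velocity of the ion-drive craft relative to the planet = 0.1680c.
Compose with the escape pod (u' = -0.709 in the ion-drive craft frame): u_1 = (-0.709 + 0.168) / (1 + (-0.709)·0.168) = -0.5410/0.8809 = -0.6142.
Compose with the transponder (u' = 0.228 in the escape pod frame): u_2 = (0.228 + (-0.614)) / (1 + 0.228·(-0.614)) = -0.3862/0.8600 = -0.4490.

-0.449c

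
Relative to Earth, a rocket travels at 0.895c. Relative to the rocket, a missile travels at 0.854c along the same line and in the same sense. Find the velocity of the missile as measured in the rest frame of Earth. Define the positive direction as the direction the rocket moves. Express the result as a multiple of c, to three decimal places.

0.991c

With v = 0.895 and u' = 0.854 (in units of c),
u = (u' + v)/(1 + u'v/c²):
u = (0.854 + 0.895) / (1 + 0.854·0.895) = 1.7490/1.7643 = 0.9913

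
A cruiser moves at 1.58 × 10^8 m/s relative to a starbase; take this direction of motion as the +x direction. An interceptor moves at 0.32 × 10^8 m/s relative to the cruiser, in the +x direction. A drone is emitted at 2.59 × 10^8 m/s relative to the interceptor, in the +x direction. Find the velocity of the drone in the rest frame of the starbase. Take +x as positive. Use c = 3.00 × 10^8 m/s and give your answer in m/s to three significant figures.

2.89 × 10^8 m/s

Apply u = (u' + v)/(1 + u'v/c²) successively, working outward toward the starbase.
(Dividing each given speed by c = 3.00 × 10^8 m/s to work in units of c.)
Start: velocity of the cruiser relative to the starbase = 0.5267c.
Compose with the interceptor (u' = 0.107 in the cruiser frame): u_1 = (0.107 + 0.527) / (1 + 0.107·0.527) = 0.6333/1.0562 = 0.5996.
Compose with the drone (u' = 0.863 in the interceptor frame): u_2 = (0.863 + 0.600) / (1 + 0.863·0.600) = 1.4630/1.5177 = 0.9639.
So u = 0.9639 × 3.00 × 10^8 m/s.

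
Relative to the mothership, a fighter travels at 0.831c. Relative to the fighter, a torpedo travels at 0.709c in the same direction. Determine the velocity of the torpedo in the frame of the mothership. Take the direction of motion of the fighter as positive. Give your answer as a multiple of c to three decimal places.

0.969c

With v = 0.831 and u' = 0.709 (in units of c),
u = (u' + v)/(1 + u'v/c²):
u = (0.709 + 0.831) / (1 + 0.709·0.831) = 1.5400/1.5892 = 0.9691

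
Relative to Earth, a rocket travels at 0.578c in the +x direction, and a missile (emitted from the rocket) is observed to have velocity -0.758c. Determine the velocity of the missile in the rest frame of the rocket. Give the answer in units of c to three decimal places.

Invert the composition law: u' = (u − v)/(1 − uv/c²).
u' = (-0.758 − 0.578) / (1 − (-0.758)(0.578)) = -1.3360/1.4381 = -0.9290.

-0.929c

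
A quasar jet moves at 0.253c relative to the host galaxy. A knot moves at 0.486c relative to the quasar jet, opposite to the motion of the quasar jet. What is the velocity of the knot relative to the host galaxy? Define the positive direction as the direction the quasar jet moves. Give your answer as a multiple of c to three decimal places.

-0.266c

With v = 0.253 and u' = -0.486 (in units of c),
u = (u' + v)/(1 + u'v/c²):
u = (-0.486 + 0.253) / (1 + (-0.486)·0.253) = -0.2330/0.8770 = -0.2657
(Galilean addition would give -0.233c.)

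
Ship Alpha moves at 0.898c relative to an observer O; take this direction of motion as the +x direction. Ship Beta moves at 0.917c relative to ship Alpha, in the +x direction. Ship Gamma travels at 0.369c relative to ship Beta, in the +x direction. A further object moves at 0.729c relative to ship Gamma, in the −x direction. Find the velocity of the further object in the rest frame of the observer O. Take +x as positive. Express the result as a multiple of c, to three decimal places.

+0.986c

Apply u = (u' + v)/(1 + u'v/c²) successively, working outward toward the observer O.
Start: velocity of ship Alpha relative to the observer O = 0.8980c.
Compose with ship Beta (u' = 0.917 in ship Alpha frame): u_1 = (0.917 + 0.898) / (1 + 0.917·0.898) = 1.8150/1.8235 = 0.9954.
Compose with ship Gamma (u' = 0.369 in ship Beta frame): u_2 = (0.369 + 0.995) / (1 + 0.369·0.995) = 1.3644/1.3673 = 0.9979.
Compose with the further object (u' = -0.729 in ship Gamma frame): u_3 = (-0.729 + 0.998) / (1 + (-0.729)·0.998) = 0.2689/0.2726 = 0.9864.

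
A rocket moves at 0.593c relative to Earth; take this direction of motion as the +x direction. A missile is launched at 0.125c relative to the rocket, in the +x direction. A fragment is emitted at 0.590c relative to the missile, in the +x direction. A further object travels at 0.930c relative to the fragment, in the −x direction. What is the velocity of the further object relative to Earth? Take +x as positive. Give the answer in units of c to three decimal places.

-0.171c

Apply u = (u' + v)/(1 + u'v/c²) successively, working outward toward Earth.
Start: velocity of the rocket relative to Earth = 0.5930c.
Compose with the missile (u' = 0.125 in the rocket frame): u_1 = (0.125 + 0.593) / (1 + 0.125·0.593) = 0.7180/1.0741 = 0.6685.
Compose with the fragment (u' = 0.590 in the missile frame): u_2 = (0.590 + 0.668) / (1 + 0.590·0.668) = 1.2585/1.3944 = 0.9025.
Compose with the further object (u' = -0.930 in the fragment frame): u_3 = (-0.930 + 0.903) / (1 + (-0.930)·0.903) = -0.0275/0.1607 = -0.1711.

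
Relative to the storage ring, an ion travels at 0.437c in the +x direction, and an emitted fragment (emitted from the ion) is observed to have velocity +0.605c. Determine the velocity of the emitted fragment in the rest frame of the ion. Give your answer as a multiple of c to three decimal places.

Invert the composition law: u' = (u − v)/(1 − uv/c²).
u' = (0.605 − 0.437) / (1 − (0.605)(0.437)) = 0.1680/0.7356 = 0.2284.

+0.228c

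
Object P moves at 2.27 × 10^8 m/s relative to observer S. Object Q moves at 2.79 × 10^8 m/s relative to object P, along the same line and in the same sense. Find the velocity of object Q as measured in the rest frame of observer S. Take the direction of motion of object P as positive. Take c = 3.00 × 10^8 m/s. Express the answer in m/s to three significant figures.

2.97 × 10^8 m/s

In units of c (dividing by 3.00 × 10^8 m/s): v = 0.757, u' = 0.930.
u = (u' + v)/(1 + u'v/c²):
u = (0.930 + 0.757) / (1 + 0.930·0.757) = 1.6867/1.7037 = 0.9900
(Galilean addition would give +1.687c, exceeding c.)
Converting back: u = 0.9900 × 3.00 × 10^8 m/s.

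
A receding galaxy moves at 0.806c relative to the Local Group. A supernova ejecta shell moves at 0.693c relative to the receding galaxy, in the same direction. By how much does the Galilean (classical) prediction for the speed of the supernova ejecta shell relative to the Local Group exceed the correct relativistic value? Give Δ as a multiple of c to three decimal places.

Galilean: u_cl = 0.693 + 0.806 = 1.4990.
Relativistic: u_rel = (0.693 + 0.806) / (1 + 0.693·0.806) = 1.4990/1.5586 = 0.9618.
Δ = 1.4990 − 0.9618 = 0.5372.
(The classical prediction exceeds c; the relativistic result does not.)

Δ = 0.537c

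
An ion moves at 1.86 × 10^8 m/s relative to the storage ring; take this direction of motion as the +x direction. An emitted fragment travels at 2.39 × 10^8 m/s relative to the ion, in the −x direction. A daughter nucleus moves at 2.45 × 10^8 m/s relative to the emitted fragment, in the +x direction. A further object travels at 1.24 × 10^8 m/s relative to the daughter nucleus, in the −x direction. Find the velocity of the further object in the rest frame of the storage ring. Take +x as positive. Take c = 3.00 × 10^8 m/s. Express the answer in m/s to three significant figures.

Apply u = (u' + v)/(1 + u'v/c²) successively, working outward toward the storage ring.
(Dividing each given speed by c = 3.00 × 10^8 m/s to work in units of c.)
Start: velocity of the ion relative to the storage ring = 0.6200c.
Compose with the emitted fragment (u' = -0.797 in the ion frame): u_1 = (-0.797 + 0.620) / (1 + (-0.797)·0.620) = -0.1767/0.5061 = -0.3491.
Compose with the daughter nucleus (u' = 0.817 in the emitted fragment frame): u_2 = (0.817 + (-0.349)) / (1 + 0.817·(-0.349)) = 0.4676/0.7149 = 0.6540.
Compose with the further object (u' = -0.413 in the daughter nucleus frame): u_3 = (-0.413 + 0.654) / (1 + (-0.413)·0.654) = 0.2407/0.7297 = 0.3299.
So u = 0.3299 × 3.00 × 10^8 m/s.

+9.90 × 10^7 m/s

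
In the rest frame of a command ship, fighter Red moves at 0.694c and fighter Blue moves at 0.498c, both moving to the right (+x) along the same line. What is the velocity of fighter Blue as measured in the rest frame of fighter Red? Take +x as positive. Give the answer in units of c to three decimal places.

-0.300c

β_A = 0.694, β_B = 0.498.
Transform to A's frame with the inverse velocity-addition law: u' = (u − v)/(1 − uv/c²), taking u = β_B and v = β_A.
u' = (0.498 − 0.694) / (1 − (0.694)(0.498)) = -0.1960/0.6544 = -0.2995.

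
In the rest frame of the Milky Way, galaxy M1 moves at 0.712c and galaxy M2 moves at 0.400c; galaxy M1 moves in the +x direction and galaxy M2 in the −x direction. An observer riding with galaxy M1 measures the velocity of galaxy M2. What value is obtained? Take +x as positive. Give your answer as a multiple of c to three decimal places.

β_A = 0.712, β_B = -0.400.
Transform to A's frame with the inverse velocity-addition law: u' = (u − v)/(1 − uv/c²), taking u = β_B and v = β_A.
u' = (-0.400 − 0.712) / (1 − (0.712)(-0.400)) = -1.1120/1.2848 = -0.8655.

-0.866c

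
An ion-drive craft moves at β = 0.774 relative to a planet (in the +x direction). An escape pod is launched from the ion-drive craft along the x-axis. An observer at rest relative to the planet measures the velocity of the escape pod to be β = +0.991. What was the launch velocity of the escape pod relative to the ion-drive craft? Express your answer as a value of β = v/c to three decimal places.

Invert the composition law: u' = (u − v)/(1 − uv/c²).
u' = (0.991 − 0.774) / (1 − (0.991)(0.774)) = 0.2170/0.2330 = 0.9315.

β = +0.931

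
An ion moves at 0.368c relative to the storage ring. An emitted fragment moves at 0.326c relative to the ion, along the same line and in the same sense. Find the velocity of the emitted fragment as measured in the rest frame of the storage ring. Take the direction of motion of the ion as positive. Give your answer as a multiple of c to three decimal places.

0.620c

With v = 0.368 and u' = 0.326 (in units of c),
u = (u' + v)/(1 + u'v/c²):
u = (0.326 + 0.368) / (1 + 0.326·0.368) = 0.6940/1.1200 = 0.6197
(Galilean addition would give +0.694c.)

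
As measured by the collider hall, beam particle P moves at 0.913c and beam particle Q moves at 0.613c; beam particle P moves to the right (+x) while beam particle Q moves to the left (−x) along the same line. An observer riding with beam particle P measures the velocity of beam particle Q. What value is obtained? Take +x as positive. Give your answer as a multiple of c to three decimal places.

-0.978c

β_A = 0.913, β_B = -0.613.
Transform to A's frame with the inverse velocity-addition law: u' = (u − v)/(1 − uv/c²), taking u = β_B and v = β_A.
u' = (-0.613 − 0.913) / (1 − (0.913)(-0.613)) = -1.5260/1.5597 = -0.9784.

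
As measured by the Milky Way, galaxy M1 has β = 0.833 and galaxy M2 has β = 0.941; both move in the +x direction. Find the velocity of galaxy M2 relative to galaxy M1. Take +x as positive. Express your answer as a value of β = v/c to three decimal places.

β = +0.500

β_A = 0.833, β_B = 0.941.
Transform to A's frame with the inverse velocity-addition law: u' = (u − v)/(1 − uv/c²), taking u = β_B and v = β_A.
u' = (0.941 − 0.833) / (1 − (0.833)(0.941)) = 0.1080/0.2161 = 0.4997.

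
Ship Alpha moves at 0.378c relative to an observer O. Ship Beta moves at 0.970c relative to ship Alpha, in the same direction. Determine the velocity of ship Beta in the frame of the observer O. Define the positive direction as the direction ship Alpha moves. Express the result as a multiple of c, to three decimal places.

0.986c

With v = 0.378 and u' = 0.970 (in units of c),
u = (u' + v)/(1 + u'v/c²):
u = (0.970 + 0.378) / (1 + 0.970·0.378) = 1.3480/1.3667 = 0.9863
(Galilean addition would give +1.348c, exceeding c.)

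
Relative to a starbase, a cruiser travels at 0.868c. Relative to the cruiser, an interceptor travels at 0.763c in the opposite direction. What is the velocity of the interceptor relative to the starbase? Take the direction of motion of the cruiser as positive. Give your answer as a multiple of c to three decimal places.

+0.311c

With v = 0.868 and u' = -0.763 (in units of c),
u = (u' + v)/(1 + u'v/c²):
u = (-0.763 + 0.868) / (1 + (-0.763)·0.868) = 0.1050/0.3377 = 0.3109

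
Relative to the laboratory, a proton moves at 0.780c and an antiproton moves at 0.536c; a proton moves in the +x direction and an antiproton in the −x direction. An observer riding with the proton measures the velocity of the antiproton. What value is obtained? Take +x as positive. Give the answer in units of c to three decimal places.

β_A = 0.780, β_B = -0.536.
Transform to A's frame with the inverse velocity-addition law: u' = (u − v)/(1 − uv/c²), taking u = β_B and v = β_A.
u' = (-0.536 − 0.780) / (1 − (0.780)(-0.536)) = -1.3160/1.4181 = -0.9280.

-0.928c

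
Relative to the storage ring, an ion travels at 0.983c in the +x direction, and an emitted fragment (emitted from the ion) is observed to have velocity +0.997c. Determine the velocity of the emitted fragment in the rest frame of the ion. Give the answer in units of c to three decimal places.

Invert the composition law: u' = (u − v)/(1 − uv/c²).
u' = (0.997 − 0.983) / (1 − (0.997)(0.983)) = 0.0140/0.0199 = 0.7018.

+0.702c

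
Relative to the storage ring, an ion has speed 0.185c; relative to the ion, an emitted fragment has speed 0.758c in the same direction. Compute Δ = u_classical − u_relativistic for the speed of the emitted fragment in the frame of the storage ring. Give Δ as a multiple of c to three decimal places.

Galilean: u_cl = 0.758 + 0.185 = 0.9430.
Relativistic: u_rel = (0.758 + 0.185) / (1 + 0.758·0.185) = 0.9430/1.1402 = 0.8270.
Δ = 0.9430 − 0.8270 = 0.1160.

Δ = 0.116c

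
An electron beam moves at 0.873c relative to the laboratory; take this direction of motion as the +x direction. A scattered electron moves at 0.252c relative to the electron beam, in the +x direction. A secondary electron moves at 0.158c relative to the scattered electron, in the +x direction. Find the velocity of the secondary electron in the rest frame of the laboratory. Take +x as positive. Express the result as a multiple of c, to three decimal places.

Apply u = (u' + v)/(1 + u'v/c²) successively, working outward toward the laboratory.
Start: velocity of the electron beam relative to the laboratory = 0.8730c.
Compose with the scattered electron (u' = 0.252 in the electron beam frame): u_1 = (0.252 + 0.873) / (1 + 0.252·0.873) = 1.1250/1.2200 = 0.9221.
Compose with the secondary electron (u' = 0.158 in the scattered electron frame): u_2 = (0.158 + 0.922) / (1 + 0.158·0.922) = 1.0801/1.1457 = 0.9428.

0.943c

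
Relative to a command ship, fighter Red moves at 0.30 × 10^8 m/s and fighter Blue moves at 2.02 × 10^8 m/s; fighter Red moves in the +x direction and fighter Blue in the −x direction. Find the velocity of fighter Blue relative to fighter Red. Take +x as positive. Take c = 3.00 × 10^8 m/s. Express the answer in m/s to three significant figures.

-2.17 × 10^8 m/s

β_A = 0.100, β_B = -0.673 (dividing each by c = 3.00 × 10^8 m/s).
Transform to A's frame with the inverse velocity-addition law: u' = (u − v)/(1 − uv/c²), taking u = β_B and v = β_A.
u' = (-0.673 − 0.100) / (1 − (0.100)(-0.673)) = -0.7733/1.0673 = -0.7245.
u' = -0.7245 × 3.00 × 10^8 m/s.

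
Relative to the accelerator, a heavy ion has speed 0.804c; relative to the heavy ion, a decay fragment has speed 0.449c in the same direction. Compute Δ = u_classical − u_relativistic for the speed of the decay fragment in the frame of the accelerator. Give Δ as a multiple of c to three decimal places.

Δ = 0.332c

Galilean: u_cl = 0.449 + 0.804 = 1.2530.
Relativistic: u_rel = (0.449 + 0.804) / (1 + 0.449·0.804) = 1.2530/1.3610 = 0.9206.
Δ = 1.2530 − 0.9206 = 0.3324.
(The classical prediction exceeds c; the relativistic result does not.)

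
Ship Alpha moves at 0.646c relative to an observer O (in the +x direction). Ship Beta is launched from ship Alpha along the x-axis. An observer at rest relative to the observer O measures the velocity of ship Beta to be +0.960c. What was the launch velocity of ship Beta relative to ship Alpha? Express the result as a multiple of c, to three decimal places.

+0.827c

Invert the composition law: u' = (u − v)/(1 − uv/c²).
u' = (0.960 − 0.646) / (1 − (0.960)(0.646)) = 0.3140/0.3798 = 0.8267.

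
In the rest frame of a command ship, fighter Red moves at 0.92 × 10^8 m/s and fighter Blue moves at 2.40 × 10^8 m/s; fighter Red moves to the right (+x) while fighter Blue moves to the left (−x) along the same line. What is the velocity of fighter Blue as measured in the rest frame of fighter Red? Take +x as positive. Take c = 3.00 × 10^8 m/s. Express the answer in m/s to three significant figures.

β_A = 0.307, β_B = -0.800 (dividing each by c = 3.00 × 10^8 m/s).
Transform to A's frame with the inverse velocity-addition law: u' = (u − v)/(1 − uv/c²), taking u = β_B and v = β_A.
u' = (-0.800 − 0.307) / (1 − (0.307)(-0.800)) = -1.1067/1.2453 = -0.8887.
u' = -0.8887 × 3.00 × 10^8 m/s.

-2.67 × 10^8 m/s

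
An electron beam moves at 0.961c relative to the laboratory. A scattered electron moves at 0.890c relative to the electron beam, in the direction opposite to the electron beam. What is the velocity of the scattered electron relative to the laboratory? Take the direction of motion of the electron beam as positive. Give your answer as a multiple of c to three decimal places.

+0.491c

With v = 0.961 and u' = -0.890 (in units of c),
u = (u' + v)/(1 + u'v/c²):
u = (-0.890 + 0.961) / (1 + (-0.890)·0.961) = 0.0710/0.1447 = 0.4906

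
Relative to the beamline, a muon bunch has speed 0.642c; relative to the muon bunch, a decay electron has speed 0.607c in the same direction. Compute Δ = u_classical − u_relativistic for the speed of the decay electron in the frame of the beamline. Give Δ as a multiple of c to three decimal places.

Galilean: u_cl = 0.607 + 0.642 = 1.2490.
Relativistic: u_rel = (0.607 + 0.642) / (1 + 0.607·0.642) = 1.2490/1.3897 = 0.8988.
Δ = 1.2490 − 0.8988 = 0.3502.
(The classical prediction exceeds c; the relativistic result does not.)

Δ = 0.350c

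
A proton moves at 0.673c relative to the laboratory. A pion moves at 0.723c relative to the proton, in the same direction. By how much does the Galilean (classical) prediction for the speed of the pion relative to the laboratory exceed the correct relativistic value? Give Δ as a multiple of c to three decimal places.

Δ = 0.457c

Galilean: u_cl = 0.723 + 0.673 = 1.3960.
Relativistic: u_rel = (0.723 + 0.673) / (1 + 0.723·0.673) = 1.3960/1.4866 = 0.9391.
Δ = 1.3960 − 0.9391 = 0.4569.
(The classical prediction exceeds c; the relativistic result does not.)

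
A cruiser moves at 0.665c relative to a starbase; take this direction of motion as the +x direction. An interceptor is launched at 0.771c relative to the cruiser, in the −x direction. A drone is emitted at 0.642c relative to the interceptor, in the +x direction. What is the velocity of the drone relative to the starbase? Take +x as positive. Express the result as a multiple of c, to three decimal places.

+0.493c

Apply u = (u' + v)/(1 + u'v/c²) successively, working outward toward the starbase.
Start: velocity of the cruiser relative to the starbase = 0.6650c.
Compose with the interceptor (u' = -0.771 in the cruiser frame): u_1 = (-0.771 + 0.665) / (1 + (-0.771)·0.665) = -0.1060/0.4873 = -0.2175.
Compose with the drone (u' = 0.642 in the interceptor frame): u_2 = (0.642 + (-0.218)) / (1 + 0.642·(-0.218)) = 0.4245/0.8603 = 0.4934.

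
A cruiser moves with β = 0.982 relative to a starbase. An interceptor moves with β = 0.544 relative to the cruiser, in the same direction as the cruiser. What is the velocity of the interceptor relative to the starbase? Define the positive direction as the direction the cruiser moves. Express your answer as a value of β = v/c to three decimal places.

With v = 0.982 and u' = 0.544 (in units of c),
u = (u' + v)/(1 + u'v/c²):
u = (0.544 + 0.982) / (1 + 0.544·0.982) = 1.5260/1.5342 = 0.9947

β = 0.995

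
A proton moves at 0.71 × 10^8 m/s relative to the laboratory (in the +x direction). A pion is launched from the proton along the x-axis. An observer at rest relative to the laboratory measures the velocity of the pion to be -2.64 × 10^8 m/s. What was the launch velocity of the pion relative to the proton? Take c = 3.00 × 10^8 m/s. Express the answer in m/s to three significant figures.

-2.77 × 10^8 m/s

v = 0.237c, u = -0.880c.
Invert the composition law: u' = (u − v)/(1 − uv/c²).
u' = (-0.880 − 0.237) / (1 − (-0.880)(0.237)) = -1.1167/1.2083 = -0.9242.
u' = -0.9242 × 3.00 × 10^8 m/s.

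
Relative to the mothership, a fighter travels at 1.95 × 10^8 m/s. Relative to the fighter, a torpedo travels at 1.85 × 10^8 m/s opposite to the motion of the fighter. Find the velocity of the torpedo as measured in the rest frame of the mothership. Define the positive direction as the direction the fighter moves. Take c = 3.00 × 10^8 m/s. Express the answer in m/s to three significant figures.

In units of c (dividing by 3.00 × 10^8 m/s): v = 0.650, u' = -0.617.
u = (u' + v)/(1 + u'v/c²):
u = (-0.617 + 0.650) / (1 + (-0.617)·0.650) = 0.0333/0.5992 = 0.0556
(Galilean addition would give +0.033c.)
Converting back: u = 0.0556 × 3.00 × 10^8 m/s.

+1.67 × 10^7 m/s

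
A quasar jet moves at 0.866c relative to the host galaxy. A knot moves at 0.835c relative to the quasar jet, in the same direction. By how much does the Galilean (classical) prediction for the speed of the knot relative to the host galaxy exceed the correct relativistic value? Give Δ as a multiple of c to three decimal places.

Galilean: u_cl = 0.835 + 0.866 = 1.7010.
Relativistic: u_rel = (0.835 + 0.866) / (1 + 0.835·0.866) = 1.7010/1.7231 = 0.9872.
Δ = 1.7010 − 0.9872 = 0.7138.
(The classical prediction exceeds c; the relativistic result does not.)

Δ = 0.714c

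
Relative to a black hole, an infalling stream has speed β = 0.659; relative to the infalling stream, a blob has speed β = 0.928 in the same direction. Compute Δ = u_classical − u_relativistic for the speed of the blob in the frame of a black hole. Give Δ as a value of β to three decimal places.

Δ = 0.602

Galilean: u_cl = 0.928 + 0.659 = 1.5870.
Relativistic: u_rel = (0.928 + 0.659) / (1 + 0.928·0.659) = 1.5870/1.6116 = 0.9848.
Δ = 1.5870 − 0.9848 = 0.6022.
(The classical prediction exceeds c; the relativistic result does not.)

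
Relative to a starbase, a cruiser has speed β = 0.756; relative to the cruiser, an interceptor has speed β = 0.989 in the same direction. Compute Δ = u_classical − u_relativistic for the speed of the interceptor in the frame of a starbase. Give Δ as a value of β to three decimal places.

Δ = 0.747

Galilean: u_cl = 0.989 + 0.756 = 1.7450.
Relativistic: u_rel = (0.989 + 0.756) / (1 + 0.989·0.756) = 1.7450/1.7477 = 0.9985.
Δ = 1.7450 − 0.9985 = 0.7465.
(The classical prediction exceeds c; the relativistic result does not.)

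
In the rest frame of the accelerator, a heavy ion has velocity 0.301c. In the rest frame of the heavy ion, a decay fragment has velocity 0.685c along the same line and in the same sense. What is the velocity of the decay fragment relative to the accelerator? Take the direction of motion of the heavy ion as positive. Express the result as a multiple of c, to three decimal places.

0.817c

With v = 0.301 and u' = 0.685 (in units of c),
u = (u' + v)/(1 + u'v/c²):
u = (0.685 + 0.301) / (1 + 0.685·0.301) = 0.9860/1.2062 = 0.8175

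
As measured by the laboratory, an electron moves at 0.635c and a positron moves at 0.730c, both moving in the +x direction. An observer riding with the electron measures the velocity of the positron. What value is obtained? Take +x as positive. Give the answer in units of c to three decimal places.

β_A = 0.635, β_B = 0.730.
Transform to A's frame with the inverse velocity-addition law: u' = (u − v)/(1 − uv/c²), taking u = β_B and v = β_A.
u' = (0.730 − 0.635) / (1 − (0.635)(0.730)) = 0.0950/0.5364 = 0.1771.

+0.177c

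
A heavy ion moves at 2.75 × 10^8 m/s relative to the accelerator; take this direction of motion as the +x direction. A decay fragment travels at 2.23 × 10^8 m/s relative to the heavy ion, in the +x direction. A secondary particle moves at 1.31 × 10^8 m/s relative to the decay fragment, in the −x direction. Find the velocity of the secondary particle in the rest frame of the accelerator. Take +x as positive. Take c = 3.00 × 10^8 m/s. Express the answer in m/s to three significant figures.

+2.90 × 10^8 m/s

Apply u = (u' + v)/(1 + u'v/c²) successively, working outward toward the accelerator.
(Dividing each given speed by c = 3.00 × 10^8 m/s to work in units of c.)
Start: velocity of the heavy ion relative to the accelerator = 0.9167c.
Compose with the decay fragment (u' = 0.743 in the heavy ion frame): u_1 = (0.743 + 0.917) / (1 + 0.743·0.917) = 1.6600/1.6814 = 0.9873.
Compose with the secondary particle (u' = -0.437 in the decay fragment frame): u_2 = (-0.437 + 0.987) / (1 + (-0.437)·0.987) = 0.5506/0.5689 = 0.9679.
So u = 0.9679 × 3.00 × 10^8 m/s.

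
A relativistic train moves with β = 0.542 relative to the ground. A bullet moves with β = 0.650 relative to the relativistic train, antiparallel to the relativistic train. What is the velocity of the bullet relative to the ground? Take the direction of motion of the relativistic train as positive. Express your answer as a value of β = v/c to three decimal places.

With v = 0.542 and u' = -0.650 (in units of c),
u = (u' + v)/(1 + u'v/c²):
u = (-0.650 + 0.542) / (1 + (-0.650)·0.542) = -0.1080/0.6477 = -0.1667
(Galilean addition would give -0.108c.)

β = -0.167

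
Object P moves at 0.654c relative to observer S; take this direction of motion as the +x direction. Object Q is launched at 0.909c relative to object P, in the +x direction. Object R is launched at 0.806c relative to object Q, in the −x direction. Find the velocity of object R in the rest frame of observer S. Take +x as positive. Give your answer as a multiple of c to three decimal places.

+0.830c

Apply u = (u' + v)/(1 + u'v/c²) successively, working outward toward observer S.
Start: velocity of object P relative to observer S = 0.6540c.
Compose with object Q (u' = 0.909 in object P frame): u_1 = (0.909 + 0.654) / (1 + 0.909·0.654) = 1.5630/1.5945 = 0.9803.
Compose with object R (u' = -0.806 in object Q frame): u_2 = (-0.806 + 0.980) / (1 + (-0.806)·0.980) = 0.1743/0.2099 = 0.8301.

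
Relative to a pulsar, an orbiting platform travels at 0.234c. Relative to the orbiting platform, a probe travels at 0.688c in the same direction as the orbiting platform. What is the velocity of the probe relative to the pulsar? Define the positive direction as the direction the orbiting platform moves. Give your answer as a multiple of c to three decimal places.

With v = 0.234 and u' = 0.688 (in units of c),
u = (u' + v)/(1 + u'v/c²):
u = (0.688 + 0.234) / (1 + 0.688·0.234) = 0.9220/1.1610 = 0.7941

0.794c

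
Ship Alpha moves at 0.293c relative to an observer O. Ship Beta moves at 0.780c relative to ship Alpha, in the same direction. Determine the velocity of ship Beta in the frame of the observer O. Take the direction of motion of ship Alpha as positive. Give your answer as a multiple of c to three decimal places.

0.873c

With v = 0.293 and u' = 0.780 (in units of c),
u = (u' + v)/(1 + u'v/c²):
u = (0.780 + 0.293) / (1 + 0.780·0.293) = 1.0730/1.2285 = 0.8734
(Galilean addition would give +1.073c, exceeding c.)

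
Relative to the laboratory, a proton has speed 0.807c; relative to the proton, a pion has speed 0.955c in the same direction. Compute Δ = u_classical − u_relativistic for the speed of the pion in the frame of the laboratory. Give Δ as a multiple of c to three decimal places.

Galilean: u_cl = 0.955 + 0.807 = 1.7620.
Relativistic: u_rel = (0.955 + 0.807) / (1 + 0.955·0.807) = 1.7620/1.7707 = 0.9951.
Δ = 1.7620 − 0.9951 = 0.7669.
(The classical prediction exceeds c; the relativistic result does not.)

Δ = 0.767c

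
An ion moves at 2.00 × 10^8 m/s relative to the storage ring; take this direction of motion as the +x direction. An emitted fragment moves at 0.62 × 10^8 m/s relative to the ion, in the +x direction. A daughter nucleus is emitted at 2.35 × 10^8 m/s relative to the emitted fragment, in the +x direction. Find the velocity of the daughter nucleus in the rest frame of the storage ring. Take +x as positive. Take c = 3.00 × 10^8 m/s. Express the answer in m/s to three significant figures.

2.91 × 10^8 m/s

Apply u = (u' + v)/(1 + u'v/c²) successively, working outward toward the storage ring.
(Dividing each given speed by c = 3.00 × 10^8 m/s to work in units of c.)
Start: velocity of the ion relative to the storage ring = 0.6667c.
Compose with the emitted fragment (u' = 0.207 in the ion frame): u_1 = (0.207 + 0.667) / (1 + 0.207·0.667) = 0.8733/1.1378 = 0.7676.
Compose with the daughter nucleus (u' = 0.783 in the emitted fragment frame): u_2 = (0.783 + 0.768) / (1 + 0.783·0.768) = 1.5509/1.6013 = 0.9686.
So u = 0.9686 × 3.00 × 10^8 m/s.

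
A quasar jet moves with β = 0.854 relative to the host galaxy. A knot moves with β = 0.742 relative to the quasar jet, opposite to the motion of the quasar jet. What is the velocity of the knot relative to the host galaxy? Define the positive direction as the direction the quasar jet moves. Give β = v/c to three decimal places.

β = +0.306

With v = 0.854 and u' = -0.742 (in units of c),
u = (u' + v)/(1 + u'v/c²):
u = (-0.742 + 0.854) / (1 + (-0.742)·0.854) = 0.1120/0.3663 = 0.3057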